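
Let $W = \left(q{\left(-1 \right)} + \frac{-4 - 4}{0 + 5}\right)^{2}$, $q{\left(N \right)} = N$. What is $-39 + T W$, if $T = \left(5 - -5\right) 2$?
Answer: $\frac{481}{5} \approx 96.2$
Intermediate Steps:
$T = 20$ ($T = \left(5 + 5\right) 2 = 10 \cdot 2 = 20$)
$W = \frac{169}{25}$ ($W = \left(-1 + \frac{-4 - 4}{0 + 5}\right)^{2} = \left(-1 - \frac{8}{5}\right)^{2} = \left(- \frac{13}{5}\right)^{2} = \frac{169}{25} \approx 6.76$)
$-39 + T W = -39 + 20 \cdot \frac{169}{25} = -39 + \frac{676}{5} = \frac{481}{5}$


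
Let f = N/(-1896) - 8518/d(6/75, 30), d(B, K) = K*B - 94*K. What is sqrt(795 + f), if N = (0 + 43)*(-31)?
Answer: sqrt(247337978691198)/556476 ≈ 28.262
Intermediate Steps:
d(B, K) = -94*K + B*K (d(B, K) = B*K - 94*K = -94*K + B*K)
N = -1333 (N = 43*(-31) = -1333)
f = 4147081/1112952 (f = -1333/(-1896) - 8518*1/(30*(-94 + 6/75)) = -1333*(-1/1896) - 8518*1/(30*(-94 + 6*(1/75))) = 1333/1896 - 8518*1/(30*(-94 + 2/25)) = 1333/1896 - 8518/(30*(-2348/25)) = 1333/1896 - 8518/(-14088/5) = 1333/1896 - 8518*(-5/14088) = 1333/1896 + 21295/7044 = 4147081/1112952 ≈ 3.7262)
sqrt(795 + f) = sqrt(795 + 4147081/1112952) = sqrt(888943921/1112952) = sqrt(247337978691198)/556476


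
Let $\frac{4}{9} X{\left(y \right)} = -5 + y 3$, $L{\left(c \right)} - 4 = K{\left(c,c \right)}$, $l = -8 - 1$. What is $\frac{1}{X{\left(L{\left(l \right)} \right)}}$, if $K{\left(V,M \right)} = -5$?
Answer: $- \frac{1}{18} \approx -0.055556$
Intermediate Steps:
$l = -9$ ($l = -8 - 1 = -9$)
$L{\left(c \right)} = -1$ ($L{\left(c \right)} = 4 - 5 = -1$)
$X{\left(y \right)} = - \frac{45}{4} + \frac{27 y}{4}$ ($X{\left(y \right)} = \frac{9 \left(-5 + y 3\right)}{4} = \frac{9 \left(-5 + 3 y\right)}{4} = - \frac{45}{4} + \frac{27 y}{4}$)
$\frac{1}{X{\left(L{\left(l \right)} \right)}} = \frac{1}{- \frac{45}{4} + \frac{27}{4} \left(-1\right)} = \frac{1}{- \frac{45}{4} - \frac{27}{4}} = \frac{1}{-18} = - \frac{1}{18}$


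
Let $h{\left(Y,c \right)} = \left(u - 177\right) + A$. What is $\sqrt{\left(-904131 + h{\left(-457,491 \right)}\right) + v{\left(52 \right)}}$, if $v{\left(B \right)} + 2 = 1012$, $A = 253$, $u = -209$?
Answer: $i \sqrt{903254} \approx 950.4 i$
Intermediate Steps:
$h{\left(Y,c \right)} = -133$ ($h{\left(Y,c \right)} = \left(-209 - 177\right) + 253 = -386 + 253 = -133$)
$v{\left(B \right)} = 1010$ ($v{\left(B \right)} = -2 + 1012 = 1010$)
$\sqrt{\left(-904131 + h{\left(-457,491 \right)}\right) + v{\left(52 \right)}} = \sqrt{\left(-904131 - 133\right) + 1010} = \sqrt{-904264 + 1010} = \sqrt{-903254} = i \sqrt{903254}$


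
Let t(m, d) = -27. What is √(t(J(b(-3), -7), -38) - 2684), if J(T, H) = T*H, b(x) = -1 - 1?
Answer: I*√2711 ≈ 52.067*I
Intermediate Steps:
b(x) = -2
J(T, H) = H*T
√(t(J(b(-3), -7), -38) - 2684) = √(-27 - 2684) = √(-2711) = I*√2711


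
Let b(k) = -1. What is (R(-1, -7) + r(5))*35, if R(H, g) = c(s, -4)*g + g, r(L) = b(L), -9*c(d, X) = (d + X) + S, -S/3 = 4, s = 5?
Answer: -5215/9 ≈ -579.44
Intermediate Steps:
S = -12 (S = -3*4 = -12)
c(d, X) = 4/3 - X/9 - d/9 (c(d, X) = -((d + X) - 12)/9 = -((X + d) - 12)/9 = -(-12 + X + d)/9 = 4/3 - X/9 - d/9)
r(L) = -1
R(H, g) = 20*g/9 (R(H, g) = (4/3 - ⅑*(-4) - ⅑*5)*g + g = (4/3 + 4/9 - 5/9)*g + g = 11*g/9 + g = 20*g/9)
(R(-1, -7) + r(5))*35 = ((20/9)*(-7) - 1)*35 = (-140/9 - 1)*35 = -149/9*35 = -5215/9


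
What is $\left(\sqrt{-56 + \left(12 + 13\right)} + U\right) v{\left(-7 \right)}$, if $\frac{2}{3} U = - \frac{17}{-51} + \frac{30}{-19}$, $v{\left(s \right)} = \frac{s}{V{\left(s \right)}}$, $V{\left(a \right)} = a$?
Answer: $- \frac{71}{38} + i \sqrt{31} \approx -1.8684 + 5.5678 i$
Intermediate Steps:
$v{\left(s \right)} = 1$ ($v{\left(s \right)} = \frac{s}{s} = 1$)
$U = - \frac{71}{38}$ ($U = \frac{3 \left(- \frac{17}{-51} + \frac{30}{-19}\right)}{2} = \frac{3 \left(\left(-17\right) \left(- \frac{1}{51}\right) + 30 \left(- \frac{1}{19}\right)\right)}{2} = \frac{3 \left(\frac{1}{3} - \frac{30}{19}\right)}{2} = \frac{3}{2} \left(- \frac{71}{57}\right) = - \frac{71}{38} \approx -1.8684$)
$\left(\sqrt{-56 + \left(12 + 13\right)} + U\right) v{\left(-7 \right)} = \left(\sqrt{-56 + \left(12 + 13\right)} - \frac{71}{38}\right) 1 = \left(\sqrt{-56 + 25} - \frac{71}{38}\right) 1 = \left(\sqrt{-31} - \frac{71}{38}\right) 1 = \left(i \sqrt{31} - \frac{71}{38}\right) 1 = \left(- \frac{71}{38} + i \sqrt{31}\right) 1 = - \frac{71}{38} + i \sqrt{31}$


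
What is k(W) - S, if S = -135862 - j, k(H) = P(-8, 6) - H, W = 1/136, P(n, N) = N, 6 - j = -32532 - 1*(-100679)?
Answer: 9210871/136 ≈ 67727.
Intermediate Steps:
j = -68141 (j = 6 - (-32532 - 1*(-100679)) = 6 - (-32532 + 100679) = 6 - 1*68147 = 6 - 68147 = -68141)
W = 1/136 ≈ 0.0073529
k(H) = 6 - H
S = -67721 (S = -135862 - 1*(-68141) = -135862 + 68141 = -67721)
k(W) - S = (6 - 1*1/136) - 1*(-67721) = (6 - 1/136) + 67721 = 815/136 + 67721 = 9210871/136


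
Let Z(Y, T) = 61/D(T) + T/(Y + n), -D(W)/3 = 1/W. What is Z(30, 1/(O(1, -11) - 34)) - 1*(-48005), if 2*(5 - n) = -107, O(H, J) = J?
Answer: 127454474/2655 ≈ 48005.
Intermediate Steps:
D(W) = -3/W
n = 117/2 (n = 5 - 1/2*(-107) = 5 + 107/2 = 117/2 ≈ 58.500)
Z(Y, T) = -61*T/3 + T/(117/2 + Y) (Z(Y, T) = 61/((-3/T)) + T/(Y + 117/2) = 61*(-T/3) + T/(117/2 + Y) = -61*T/3 + T/(117/2 + Y))
Z(30, 1/(O(1, -11) - 34)) - 1*(-48005) = -(7131 + 122*30)/((-11 - 34)*(351 + 6*30)) - 1*(-48005) = -1*(7131 + 3660)/(-45*(351 + 180)) + 48005 = -1*(-1/45)*10791/531 + 48005 = -1*(-1/45)*1/531*10791 + 48005 = 1199/2655 + 48005 = 127454474/2655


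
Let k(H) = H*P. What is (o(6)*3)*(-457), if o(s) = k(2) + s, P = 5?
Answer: -21936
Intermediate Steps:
k(H) = 5*H (k(H) = H*5 = 5*H)
o(s) = 10 + s (o(s) = 5*2 + s = 10 + s)
(o(6)*3)*(-457) = ((10 + 6)*3)*(-457) = (16*3)*(-457) = 48*(-457) = -21936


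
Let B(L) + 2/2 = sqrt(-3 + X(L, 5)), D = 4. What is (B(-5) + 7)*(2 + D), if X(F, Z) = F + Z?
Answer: 36 + 6*I*sqrt(3) ≈ 36.0 + 10.392*I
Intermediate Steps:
B(L) = -1 + sqrt(2 + L) (B(L) = -1 + sqrt(-3 + (L + 5)) = -1 + sqrt(-3 + (5 + L)) = -1 + sqrt(2 + L))
(B(-5) + 7)*(2 + D) = ((-1 + sqrt(2 - 5)) + 7)*(2 + 4) = ((-1 + sqrt(-3)) + 7)*6 = ((-1 + I*sqrt(3)) + 7)*6 = (6 + I*sqrt(3))*6 = 36 + 6*I*sqrt(3)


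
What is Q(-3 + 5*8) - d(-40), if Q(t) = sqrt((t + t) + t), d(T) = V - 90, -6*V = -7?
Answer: 533/6 + sqrt(111) ≈ 99.369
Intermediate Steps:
V = 7/6 (V = -1/6*(-7) = 7/6 ≈ 1.1667)
d(T) = -533/6 (d(T) = 7/6 - 90 = -533/6)
Q(t) = sqrt(3)*sqrt(t) (Q(t) = sqrt(2*t + t) = sqrt(3*t) = sqrt(3)*sqrt(t))
Q(-3 + 5*8) - d(-40) = sqrt(3)*sqrt(-3 + 5*8) - 1*(-533/6) = sqrt(3)*sqrt(-3 + 40) + 533/6 = sqrt(3)*sqrt(37) + 533/6 = sqrt(111) + 533/6 = 533/6 + sqrt(111)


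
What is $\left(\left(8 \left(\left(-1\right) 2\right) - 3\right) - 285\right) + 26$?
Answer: $-278$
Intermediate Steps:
$\left(\left(8 \left(\left(-1\right) 2\right) - 3\right) - 285\right) + 26 = \left(\left(8 \left(-2\right) - 3\right) - 285\right) + 26 = \left(\left(-16 - 3\right) - 285\right) + 26 = \left(-19 - 285\right) + 26 = -304 + 26 = -278$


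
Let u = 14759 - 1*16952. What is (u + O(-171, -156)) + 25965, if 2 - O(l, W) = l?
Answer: 23945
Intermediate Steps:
O(l, W) = 2 - l
u = -2193 (u = 14759 - 16952 = -2193)
(u + O(-171, -156)) + 25965 = (-2193 + (2 - 1*(-171))) + 25965 = (-2193 + (2 + 171)) + 25965 = (-2193 + 173) + 25965 = -2020 + 25965 = 23945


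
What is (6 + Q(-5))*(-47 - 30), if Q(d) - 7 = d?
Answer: -616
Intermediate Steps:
Q(d) = 7 + d
(6 + Q(-5))*(-47 - 30) = (6 + (7 - 5))*(-47 - 30) = (6 + 2)*(-77) = 8*(-77) = -616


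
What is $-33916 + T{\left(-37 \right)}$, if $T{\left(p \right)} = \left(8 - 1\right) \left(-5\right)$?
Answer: $-33951$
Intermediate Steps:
$T{\left(p \right)} = -35$ ($T{\left(p \right)} = 7 \left(-5\right) = -35$)
$-33916 + T{\left(-37 \right)} = -33916 - 35 = -33951$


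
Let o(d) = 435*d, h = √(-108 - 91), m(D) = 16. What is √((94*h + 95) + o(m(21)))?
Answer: √(7055 + 94*I*√199) ≈ 84.361 + 7.8593*I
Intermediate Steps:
h = I*√199 (h = √(-199) = I*√199 ≈ 14.107*I)
√((94*h + 95) + o(m(21))) = √((94*(I*√199) + 95) + 435*16) = √((94*I*√199 + 95) + 6960) = √((95 + 94*I*√199) + 6960) = √(7055 + 94*I*√199)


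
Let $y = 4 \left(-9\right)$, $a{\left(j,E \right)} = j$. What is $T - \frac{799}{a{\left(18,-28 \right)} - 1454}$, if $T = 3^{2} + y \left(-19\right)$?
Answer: $\frac{995947}{1436} \approx 693.56$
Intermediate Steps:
$y = -36$
$T = 693$ ($T = 3^{2} - -684 = 9 + 684 = 693$)
$T - \frac{799}{a{\left(18,-28 \right)} - 1454} = 693 - \frac{799}{18 - 1454} = 693 - \frac{799}{-1436} = 693 - - \frac{799}{1436} = 693 + \frac{799}{1436} = \frac{995947}{1436}$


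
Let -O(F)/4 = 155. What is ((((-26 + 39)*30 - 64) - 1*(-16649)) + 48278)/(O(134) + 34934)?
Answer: 21751/11438 ≈ 1.9016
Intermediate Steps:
O(F) = -620 (O(F) = -4*155 = -620)
((((-26 + 39)*30 - 64) - 1*(-16649)) + 48278)/(O(134) + 34934) = ((((-26 + 39)*30 - 64) - 1*(-16649)) + 48278)/(-620 + 34934) = (((13*30 - 64) + 16649) + 48278)/34314 = (((390 - 64) + 16649) + 48278)*(1/34314) = ((326 + 16649) + 48278)*(1/34314) = (16975 + 48278)*(1/34314) = 65253*(1/34314) = 21751/11438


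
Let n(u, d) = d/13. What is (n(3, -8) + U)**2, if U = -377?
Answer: 24098281/169 ≈ 1.4259e+5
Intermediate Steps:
n(u, d) = d/13 (n(u, d) = d*(1/13) = d/13)
(n(3, -8) + U)**2 = ((1/13)*(-8) - 377)**2 = (-8/13 - 377)**2 = (-4909/13)**2 = 24098281/169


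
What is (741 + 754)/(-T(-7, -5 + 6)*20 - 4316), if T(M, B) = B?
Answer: -1495/4336 ≈ -0.34479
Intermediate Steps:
(741 + 754)/(-T(-7, -5 + 6)*20 - 4316) = (741 + 754)/(-(-5 + 6)*20 - 4316) = 1495/(-20 - 4316) = 1495/(-4336) = 1495*(-1/4336) = -1495/4336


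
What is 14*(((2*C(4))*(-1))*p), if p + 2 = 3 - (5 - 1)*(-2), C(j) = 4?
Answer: -1008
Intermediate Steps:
p = 9 (p = -2 + (3 - (5 - 1)*(-2)) = -2 + (3 - 4*(-2)) = -2 + (3 - 1*(-8)) = -2 + (3 + 8) = -2 + 11 = 9)
14*(((2*C(4))*(-1))*p) = 14*(((2*4)*(-1))*9) = 14*((8*(-1))*9) = 14*(-8*9) = 14*(-72) = -1008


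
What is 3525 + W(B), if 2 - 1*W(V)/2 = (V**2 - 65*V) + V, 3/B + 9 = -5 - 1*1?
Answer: 87583/25 ≈ 3503.3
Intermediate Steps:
B = -1/5 (B = 3/(-9 + (-5 - 1*1)) = 3/(-9 + (-5 - 1)) = 3/(-9 - 6) = 3/(-15) = 3*(-1/15) = -1/5 ≈ -0.20000)
W(V) = 4 - 2*V**2 + 128*V (W(V) = 4 - 2*((V**2 - 65*V) + V) = 4 - 2*(V**2 - 64*V) = 4 + (-2*V**2 + 128*V) = 4 - 2*V**2 + 128*V)
3525 + W(B) = 3525 + (4 - 2*(-1/5)**2 + 128*(-1/5)) = 3525 + (4 - 2*1/25 - 128/5) = 3525 + (4 - 2/25 - 128/5) = 3525 - 542/25 = 87583/25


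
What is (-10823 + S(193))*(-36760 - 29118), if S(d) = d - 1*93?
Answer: 706409794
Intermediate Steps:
S(d) = -93 + d (S(d) = d - 93 = -93 + d)
(-10823 + S(193))*(-36760 - 29118) = (-10823 + (-93 + 193))*(-36760 - 29118) = (-10823 + 100)*(-65878) = -10723*(-65878) = 706409794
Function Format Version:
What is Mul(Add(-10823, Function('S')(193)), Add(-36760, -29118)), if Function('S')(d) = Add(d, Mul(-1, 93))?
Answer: 706409794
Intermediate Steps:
Function('S')(d) = Add(-93, d) (Function('S')(d) = Add(d, -93) = Add(-93, d))
Mul(Add(-10823, Function('S')(193)), Add(-36760, -29118)) = Mul(Add(-10823, Add(-93, 193)), Add(-36760, -29118)) = Mul(Add(-10823, 100), -65878) = Mul(-10723, -65878) = 706409794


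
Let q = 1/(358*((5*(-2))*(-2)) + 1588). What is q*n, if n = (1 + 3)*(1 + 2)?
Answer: 1/729 ≈ 0.0013717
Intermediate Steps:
q = 1/8748 (q = 1/(358*(-10*(-2)) + 1588) = 1/(358*20 + 1588) = 1/(7160 + 1588) = 1/8748 ≈ 0.00011431)
n = 12 (n = 4*3 = 12)
q*n = (1/8748)*12 = 1/729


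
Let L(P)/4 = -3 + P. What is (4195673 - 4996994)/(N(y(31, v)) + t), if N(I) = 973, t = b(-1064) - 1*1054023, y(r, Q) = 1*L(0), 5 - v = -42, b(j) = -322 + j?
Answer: 801321/1054436 ≈ 0.75995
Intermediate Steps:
L(P) = -12 + 4*P (L(P) = 4*(-3 + P) = -12 + 4*P)
v = 47 (v = 5 - 1*(-42) = 5 + 42 = 47)
y(r, Q) = -12 (y(r, Q) = 1*(-12 + 4*0) = 1*(-12 + 0) = 1*(-12) = -12)
t = -1055409 (t = (-322 - 1064) - 1*1054023 = -1386 - 1054023 = -1055409)
(4195673 - 4996994)/(N(y(31, v)) + t) = (4195673 - 4996994)/(973 - 1055409) = -801321/(-1054436) = -801321*(-1/1054436) = 801321/1054436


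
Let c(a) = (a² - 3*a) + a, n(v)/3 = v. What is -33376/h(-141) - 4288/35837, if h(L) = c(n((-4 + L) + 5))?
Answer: -34930372/113424105 ≈ -0.30796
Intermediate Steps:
n(v) = 3*v
c(a) = a² - 2*a
h(L) = (1 + 3*L)*(3 + 3*L) (h(L) = (3*((-4 + L) + 5))*(-2 + 3*((-4 + L) + 5)) = (3*(1 + L))*(-2 + 3*(1 + L)) = (3 + 3*L)*(-2 + (3 + 3*L)) = (3 + 3*L)*(1 + 3*L) = (1 + 3*L)*(3 + 3*L))
-33376/h(-141) - 4288/35837 = -33376*1/(3*(1 - 141)*(1 + 3*(-141))) - 4288/35837 = -33376*(-1/(420*(1 - 423))) - 4288*1/35837 = -33376/(3*(-140)*(-422)) - 4288/35837 = -33376/177240 - 4288/35837 = -33376*1/177240 - 4288/35837 = -596/3165 - 4288/35837 = -34930372/113424105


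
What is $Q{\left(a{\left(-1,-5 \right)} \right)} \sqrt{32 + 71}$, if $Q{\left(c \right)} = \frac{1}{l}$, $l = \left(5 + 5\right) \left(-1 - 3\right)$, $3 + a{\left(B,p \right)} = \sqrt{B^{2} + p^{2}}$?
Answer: $- \frac{\sqrt{103}}{40} \approx -0.25372$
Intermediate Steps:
$a{\left(B,p \right)} = -3 + \sqrt{B^{2} + p^{2}}$
$l = -40$ ($l = 10 \left(-4\right) = -40$)
$Q{\left(c \right)} = - \frac{1}{40}$ ($Q{\left(c \right)} = \frac{1}{-40} = - \frac{1}{40}$)
$Q{\left(a{\left(-1,-5 \right)} \right)} \sqrt{32 + 71} = - \frac{\sqrt{32 + 71}}{40} = - \frac{\sqrt{103}}{40}$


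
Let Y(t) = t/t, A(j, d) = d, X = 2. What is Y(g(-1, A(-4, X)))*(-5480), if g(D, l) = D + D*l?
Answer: -5480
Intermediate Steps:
Y(t) = 1
Y(g(-1, A(-4, X)))*(-5480) = 1*(-5480) = -5480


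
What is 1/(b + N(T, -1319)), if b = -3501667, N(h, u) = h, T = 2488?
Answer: -1/3499179 ≈ -2.8578e-7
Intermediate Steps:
1/(b + N(T, -1319)) = 1/(-3501667 + 2488) = 1/(-3499179) = -1/3499179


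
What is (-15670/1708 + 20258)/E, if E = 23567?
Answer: 17292497/20126218 ≈ 0.85920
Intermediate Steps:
(-15670/1708 + 20258)/E = (-15670/1708 + 20258)/23567 = (-15670*1/1708 + 20258)*(1/23567) = (-7835/854 + 20258)*(1/23567) = (17292497/854)*(1/23567) = 17292497/20126218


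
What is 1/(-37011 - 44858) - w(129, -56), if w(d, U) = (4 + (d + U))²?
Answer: -485401302/81869 ≈ -5929.0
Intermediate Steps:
w(d, U) = (4 + U + d)² (w(d, U) = (4 + (U + d))² = (4 + U + d)²)
1/(-37011 - 44858) - w(129, -56) = 1/(-37011 - 44858) - (4 - 56 + 129)² = 1/(-81869) - 1*77² = -1/81869 - 1*5929 = -1/81869 - 5929 = -485401302/81869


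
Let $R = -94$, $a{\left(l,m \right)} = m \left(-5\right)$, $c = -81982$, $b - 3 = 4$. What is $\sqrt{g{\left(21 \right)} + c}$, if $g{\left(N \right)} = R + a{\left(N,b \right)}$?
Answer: $i \sqrt{82111} \approx 286.55 i$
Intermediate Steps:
$b = 7$ ($b = 3 + 4 = 7$)
$a{\left(l,m \right)} = - 5 m$
$g{\left(N \right)} = -129$ ($g{\left(N \right)} = -94 - 35 = -129$)
$\sqrt{g{\left(21 \right)} + c} = \sqrt{-129 - 81982} = \sqrt{-82111} = i \sqrt{82111}$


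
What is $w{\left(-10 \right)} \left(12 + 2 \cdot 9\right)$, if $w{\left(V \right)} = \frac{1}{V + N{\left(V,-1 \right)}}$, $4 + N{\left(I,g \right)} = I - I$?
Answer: $- \frac{15}{7} \approx -2.1429$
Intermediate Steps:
$N{\left(I,g \right)} = -4$ ($N{\left(I,g \right)} = -4 + \left(I - I\right) = -4 + 0 = -4$)
$w{\left(V \right)} = \frac{1}{-4 + V}$ ($w{\left(V \right)} = \frac{1}{V - 4} = \frac{1}{-4 + V}$)
$w{\left(-10 \right)} \left(12 + 2 \cdot 9\right) = \frac{12 + 2 \cdot 9}{-4 - 10} = \frac{12 + 18}{-14} = \left(- \frac{1}{14}\right) 30 = - \frac{15}{7}$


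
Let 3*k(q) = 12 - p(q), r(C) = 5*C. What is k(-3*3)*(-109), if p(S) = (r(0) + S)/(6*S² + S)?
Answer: -69433/159 ≈ -436.69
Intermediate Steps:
p(S) = S/(S + 6*S²) (p(S) = (5*0 + S)/(6*S² + S) = (0 + S)/(S + 6*S²) = S/(S + 6*S²))
k(q) = 4 - 1/(3*(1 + 6*q)) (k(q) = (12 - 1/(1 + 6*q))/3 = 4 - 1/(3*(1 + 6*q)))
k(-3*3)*(-109) = ((11 + 72*(-3*3))/(3*(1 + 6*(-3*3))))*(-109) = ((11 + 72*(-9))/(3*(1 + 6*(-9))))*(-109) = ((11 - 648)/(3*(1 - 54)))*(-109) = ((⅓)*(-637)/(-53))*(-109) = ((⅓)*(-1/53)*(-637))*(-109) = (637/159)*(-109) = -69433/159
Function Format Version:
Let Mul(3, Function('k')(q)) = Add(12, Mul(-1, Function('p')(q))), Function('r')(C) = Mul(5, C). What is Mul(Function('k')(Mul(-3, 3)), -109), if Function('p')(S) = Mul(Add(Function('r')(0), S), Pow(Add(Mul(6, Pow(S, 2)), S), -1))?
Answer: Rational(-69433, 159) ≈ -436.69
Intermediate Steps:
Function('p')(S) = Mul(S, Pow(Add(S, Mul(6, Pow(S, 2))), -1)) (Function('p')(S) = Mul(Add(Mul(5, 0), S), Pow(Add(Mul(6, Pow(S, 2)), S), -1)) = Mul(Add(0, S), Pow(Add(S, Mul(6, Pow(S, 2))), -1)) = Mul(S, Pow(Add(S, Mul(6, Pow(S, 2))), -1)))
Function('k')(q) = Add(4, Mul(Rational(-1, 3), Pow(Add(1, Mul(6, q)), -1))) (Function('k')(q) = Mul(Rational(1, 3), Add(12, Mul(-1, Pow(Add(1, Mul(6, q)), -1)))) = Add(4, Mul(Rational(-1, 3), Pow(Add(1, Mul(6, q)), -1))))
Mul(Function('k')(Mul(-3, 3)), -109) = Mul(Mul(Rational(1, 3), Pow(Add(1, Mul(6, Mul(-3, 3))), -1), Add(11, Mul(72, Mul(-3, 3)))), -109) = Mul(Mul(Rational(1, 3), Pow(Add(1, Mul(6, -9)), -1), Add(11, Mul(72, -9))), -109) = Mul(Mul(Rational(1, 3), Pow(Add(1, -54), -1), Add(11, -648)), -109) = Mul(Mul(Rational(1, 3), Pow(-53, -1), -637), -109) = Mul(Mul(Rational(1, 3), Rational(-1, 53), -637), -109) = Mul(Rational(637, 159), -109) = Rational(-69433, 159)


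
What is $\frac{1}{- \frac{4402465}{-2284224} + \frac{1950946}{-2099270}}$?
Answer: $\frac{2397601458240}{2392782512323} \approx 1.002$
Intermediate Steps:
$\frac{1}{- \frac{4402465}{-2284224} + \frac{1950946}{-2099270}} = \frac{1}{\left(-4402465\right) \left(- \frac{1}{2284224}\right) + 1950946 \left(- \frac{1}{2099270}\right)} = \frac{1}{\frac{4402465}{2284224} - \frac{975473}{1049635}} = \frac{1}{\frac{2392782512323}{2397601458240}} = \frac{2397601458240}{2392782512323}$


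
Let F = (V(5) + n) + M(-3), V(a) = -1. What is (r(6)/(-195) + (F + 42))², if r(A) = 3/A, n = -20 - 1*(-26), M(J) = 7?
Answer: 443481481/152100 ≈ 2915.7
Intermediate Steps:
n = 6 (n = -20 + 26 = 6)
F = 12 (F = (-1 + 6) + 7 = 5 + 7 = 12)
(r(6)/(-195) + (F + 42))² = ((3/6)/(-195) + (12 + 42))² = ((3*(⅙))*(-1/195) + 54)² = ((½)*(-1/195) + 54)² = (-1/390 + 54)² = (21059/390)² = 443481481/152100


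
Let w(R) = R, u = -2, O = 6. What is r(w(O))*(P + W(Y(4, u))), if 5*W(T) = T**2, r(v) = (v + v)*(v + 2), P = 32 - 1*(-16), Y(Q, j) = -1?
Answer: 23136/5 ≈ 4627.2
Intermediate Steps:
P = 48 (P = 32 + 16 = 48)
r(v) = 2*v*(2 + v) (r(v) = (2*v)*(2 + v) = 2*v*(2 + v))
W(T) = T**2/5
r(w(O))*(P + W(Y(4, u))) = (2*6*(2 + 6))*(48 + (1/5)*(-1)**2) = (2*6*8)*(48 + (1/5)*1) = 96*(48 + 1/5) = 96*(241/5) = 23136/5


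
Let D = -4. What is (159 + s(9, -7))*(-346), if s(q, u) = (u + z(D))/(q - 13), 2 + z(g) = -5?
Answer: -56225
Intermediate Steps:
z(g) = -7 (z(g) = -2 - 5 = -7)
s(q, u) = (-7 + u)/(-13 + q) (s(q, u) = (u - 7)/(q - 13) = (-7 + u)/(-13 + q))
(159 + s(9, -7))*(-346) = (159 + (-7 - 7)/(-13 + 9))*(-346) = (159 - 14/(-4))*(-346) = (159 - ¼*(-14))*(-346) = (159 + 7/2)*(-346) = (325/2)*(-346) = -56225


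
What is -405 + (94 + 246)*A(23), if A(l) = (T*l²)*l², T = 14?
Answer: 1332042755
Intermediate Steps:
A(l) = 14*l⁴ (A(l) = (14*l²)*l² = 14*l⁴)
-405 + (94 + 246)*A(23) = -405 + (94 + 246)*(14*23⁴) = -405 + 340*(14*279841) = -405 + 340*3917774 = -405 + 1332043160 = 1332042755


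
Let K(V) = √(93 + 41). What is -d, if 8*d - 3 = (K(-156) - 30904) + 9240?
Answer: 21661/8 - √134/8 ≈ 2706.2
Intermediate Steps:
K(V) = √134
d = -21661/8 + √134/8 (d = 3/8 + ((√134 - 30904) + 9240)/8 = 3/8 + ((-30904 + √134) + 9240)/8 = 3/8 + (-21664 + √134)/8 = 3/8 + (-2708 + √134/8) = -21661/8 + √134/8 ≈ -2706.2)
-d = -(-21661/8 + √134/8) = 21661/8 - √134/8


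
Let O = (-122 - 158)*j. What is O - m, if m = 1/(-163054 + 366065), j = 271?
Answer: -15404474681/203011 ≈ -75880.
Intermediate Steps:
O = -75880 (O = (-122 - 158)*271 = -280*271 = -75880)
m = 1/203011 ≈ 4.9258e-6
O - m = -75880 - 1*1/203011 = -75880 - 1/203011 = -15404474681/203011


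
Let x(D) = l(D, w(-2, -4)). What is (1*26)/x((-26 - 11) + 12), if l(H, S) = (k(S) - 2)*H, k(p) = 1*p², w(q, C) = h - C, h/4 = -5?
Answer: -13/3175 ≈ -0.0040945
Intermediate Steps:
h = -20 (h = 4*(-5) = -20)
w(q, C) = -20 - C
k(p) = p²
l(H, S) = H*(-2 + S²) (l(H, S) = (S² - 2)*H = (-2 + S²)*H = H*(-2 + S²))
x(D) = 254*D (x(D) = D*(-2 + (-20 - 1*(-4))²) = D*(-2 + (-20 + 4)²) = D*(-2 + (-16)²) = D*(-2 + 256) = D*254 = 254*D)
(1*26)/x((-26 - 11) + 12) = (1*26)/((254*((-26 - 11) + 12))) = 26/((254*(-37 + 12))) = 26/((254*(-25))) = 26/(-6350) = 26*(-1/6350) = -13/3175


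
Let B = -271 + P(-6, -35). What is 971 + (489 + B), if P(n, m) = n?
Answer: 1183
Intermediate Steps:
B = -277 (B = -271 - 6 = -277)
971 + (489 + B) = 971 + (489 - 277) = 971 + 212 = 1183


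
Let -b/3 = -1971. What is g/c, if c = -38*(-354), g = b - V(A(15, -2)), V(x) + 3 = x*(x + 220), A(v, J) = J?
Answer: 1588/3363 ≈ 0.47220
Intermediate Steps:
V(x) = -3 + x*(220 + x) (V(x) = -3 + x*(x + 220) = -3 + x*(220 + x))
b = 5913 (b = -3*(-1971) = 5913)
g = 6352 (g = 5913 - (-3 + (-2)² + 220*(-2)) = 5913 - (-3 + 4 - 440) = 5913 - 1*(-439) = 5913 + 439 = 6352)
c = 13452
g/c = 6352/13452 = 6352*(1/13452) = 1588/3363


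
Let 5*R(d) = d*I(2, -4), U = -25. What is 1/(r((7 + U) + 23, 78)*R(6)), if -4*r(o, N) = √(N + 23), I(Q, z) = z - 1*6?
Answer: √101/303 ≈ 0.033168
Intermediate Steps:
I(Q, z) = -6 + z (I(Q, z) = z - 6 = -6 + z)
r(o, N) = -√(23 + N)/4 (r(o, N) = -√(N + 23)/4 = -√(23 + N)/4)
R(d) = -2*d (R(d) = (d*(-6 - 4))/5 = (d*(-10))/5 = (-10*d)/5 = -2*d)
1/(r((7 + U) + 23, 78)*R(6)) = 1/((-√(23 + 78)/4)*(-2*6)) = 1/(-√101/4*(-12)) = 1/(3*√101) = √101/303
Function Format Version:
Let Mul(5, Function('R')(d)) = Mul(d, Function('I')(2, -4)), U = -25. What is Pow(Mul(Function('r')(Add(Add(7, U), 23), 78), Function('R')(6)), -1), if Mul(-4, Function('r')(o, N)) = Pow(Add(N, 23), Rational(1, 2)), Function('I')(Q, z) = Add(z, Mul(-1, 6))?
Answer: Mul(Rational(1, 303), Pow(101, Rational(1, 2))) ≈ 0.033168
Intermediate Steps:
Function('I')(Q, z) = Add(-6, z) (Function('I')(Q, z) = Add(z, -6) = Add(-6, z))
Function('r')(o, N) = Mul(Rational(-1, 4), Pow(Add(23, N), Rational(1, 2))) (Function('r')(o, N) = Mul(Rational(-1, 4), Pow(Add(N, 23), Rational(1, 2))) = Mul(Rational(-1, 4), Pow(Add(23, N), Rational(1, 2))))
Function('R')(d) = Mul(-2, d) (Function('R')(d) = Mul(Rational(1, 5), Mul(d, Add(-6, -4))) = Mul(Rational(1, 5), Mul(d, -10)) = Mul(Rational(1, 5), Mul(-10, d)) = Mul(-2, d))
Pow(Mul(Function('r')(Add(Add(7, U), 23), 78), Function('R')(6)), -1) = Pow(Mul(Mul(Rational(-1, 4), Pow(Add(23, 78), Rational(1, 2))), Mul(-2, 6)), -1) = Pow(Mul(Mul(Rational(-1, 4), Pow(101, Rational(1, 2))), -12), -1) = Pow(Mul(3, Pow(101, Rational(1, 2))), -1) = Mul(Rational(1, 303), Pow(101, Rational(1, 2)))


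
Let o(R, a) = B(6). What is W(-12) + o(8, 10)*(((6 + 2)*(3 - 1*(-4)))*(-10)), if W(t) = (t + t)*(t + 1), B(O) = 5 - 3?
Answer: -856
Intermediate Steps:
B(O) = 2
o(R, a) = 2
W(t) = 2*t*(1 + t) (W(t) = (2*t)*(1 + t) = 2*t*(1 + t))
W(-12) + o(8, 10)*(((6 + 2)*(3 - 1*(-4)))*(-10)) = 2*(-12)*(1 - 12) + 2*(((6 + 2)*(3 - 1*(-4)))*(-10)) = 2*(-12)*(-11) + 2*((8*(3 + 4))*(-10)) = 264 + 2*((8*7)*(-10)) = 264 + 2*(56*(-10)) = 264 + 2*(-560) = 264 - 1120 = -856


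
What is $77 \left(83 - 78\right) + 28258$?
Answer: $28643$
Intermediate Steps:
$77 \left(83 - 78\right) + 28258 = 77 \cdot 5 + 28258 = 385 + 28258 = 28643$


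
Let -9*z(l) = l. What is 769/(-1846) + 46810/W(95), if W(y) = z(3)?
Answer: -259234549/1846 ≈ -1.4043e+5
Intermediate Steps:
z(l) = -l/9
W(y) = -⅓ (W(y) = -⅑*3 = -⅓)
769/(-1846) + 46810/W(95) = 769/(-1846) + 46810/(-⅓) = 769*(-1/1846) + 46810*(-3) = -769/1846 - 140430 = -259234549/1846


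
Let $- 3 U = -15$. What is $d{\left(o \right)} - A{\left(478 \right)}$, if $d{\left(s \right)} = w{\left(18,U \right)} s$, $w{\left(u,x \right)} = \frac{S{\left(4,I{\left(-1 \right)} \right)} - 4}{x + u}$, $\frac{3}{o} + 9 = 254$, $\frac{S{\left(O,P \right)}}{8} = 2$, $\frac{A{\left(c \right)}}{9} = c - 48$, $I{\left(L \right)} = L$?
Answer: $- \frac{21807414}{5635} \approx -3870.0$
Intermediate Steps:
$A{\left(c \right)} = -432 + 9 c$ ($A{\left(c \right)} = 9 \left(c - 48\right) = 9 \left(-48 + c\right) = -432 + 9 c$)
$S{\left(O,P \right)} = 16$ ($S{\left(O,P \right)} = 8 \cdot 2 = 16$)
$U = 5$ ($U = \left(- \frac{1}{3}\right) \left(-15\right) = 5$)
$o = \frac{3}{245}$ ($o = \frac{3}{-9 + 254} = \frac{3}{245} \approx 0.012245$)
$w{\left(u,x \right)} = \frac{12}{u + x}$ ($w{\left(u,x \right)} = \frac{16 - 4}{x + u} = \frac{12}{u + x}$)
$d{\left(s \right)} = \frac{12 s}{23}$ ($d{\left(s \right)} = \frac{12}{18 + 5} s = \frac{12}{23} s = 12 \cdot \frac{1}{23} s = \frac{12 s}{23}$)
$d{\left(o \right)} - A{\left(478 \right)} = \frac{12}{23} \cdot \frac{3}{245} - \left(-432 + 9 \cdot 478\right) = \frac{36}{5635} - \left(-432 + 4302\right) = \frac{36}{5635} - 3870 = - \frac{21807414}{5635}$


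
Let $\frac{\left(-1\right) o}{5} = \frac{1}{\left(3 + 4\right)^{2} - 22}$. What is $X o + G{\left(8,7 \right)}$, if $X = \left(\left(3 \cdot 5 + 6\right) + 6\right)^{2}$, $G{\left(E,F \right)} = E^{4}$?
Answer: $3961$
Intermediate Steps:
$X = 729$ ($X = \left(\left(15 + 6\right) + 6\right)^{2} = \left(21 + 6\right)^{2} = 27^{2} = 729$)
$o = - \frac{5}{27}$ ($o = - \frac{5}{\left(3 + 4\right)^{2} - 22} = - \frac{5}{7^{2} - 22} = - \frac{5}{49 - 22} = - \frac{5}{27} \approx -0.18519$)
$X o + G{\left(8,7 \right)} = 729 \left(- \frac{5}{27}\right) + 8^{4} = -135 + 4096 = 3961$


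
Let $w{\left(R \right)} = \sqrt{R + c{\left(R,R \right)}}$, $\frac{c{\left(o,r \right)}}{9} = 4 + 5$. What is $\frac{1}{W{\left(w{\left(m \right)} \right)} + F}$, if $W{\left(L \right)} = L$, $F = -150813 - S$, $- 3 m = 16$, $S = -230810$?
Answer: $\frac{239991}{19198559800} - \frac{\sqrt{681}}{19198559800} \approx 1.2499 \cdot 10^{-5}$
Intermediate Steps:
$m = - \frac{16}{3}$ ($m = \left(- \frac{1}{3}\right) 16 = - \frac{16}{3} \approx -5.3333$)
$c{\left(o,r \right)} = 81$ ($c{\left(o,r \right)} = 9 \left(4 + 5\right) = 9 \cdot 9 = 81$)
$w{\left(R \right)} = \sqrt{81 + R}$ ($w{\left(R \right)} = \sqrt{R + 81} = \sqrt{81 + R}$)
$F = 79997$ ($F = -150813 - -230810 = -150813 + 230810 = 79997$)
$\frac{1}{W{\left(w{\left(m \right)} \right)} + F} = \frac{1}{\sqrt{81 - \frac{16}{3}} + 79997} = \frac{1}{\sqrt{\frac{227}{3}} + 79997} = \frac{1}{\frac{\sqrt{681}}{3} + 79997} = \frac{1}{79997 + \frac{\sqrt{681}}{3}}$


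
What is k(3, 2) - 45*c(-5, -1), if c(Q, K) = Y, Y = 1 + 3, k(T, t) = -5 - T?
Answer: -188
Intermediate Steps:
Y = 4
c(Q, K) = 4
k(3, 2) - 45*c(-5, -1) = (-5 - 1*3) - 45*4 = (-5 - 3) - 180 = -8 - 180 = -188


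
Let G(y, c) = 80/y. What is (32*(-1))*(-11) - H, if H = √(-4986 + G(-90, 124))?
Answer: 352 - I*√44882/3 ≈ 352.0 - 70.618*I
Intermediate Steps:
H = I*√44882/3 (H = √(-4986 + 80/(-90)) = √(-4986 + 80*(-1/90)) = √(-4986 - 8/9) = √(-44882/9) = I*√44882/3 ≈ 70.618*I)
(32*(-1))*(-11) - H = (32*(-1))*(-11) - I*√44882/3 = -32*(-11) - I*√44882/3 = 352 - I*√44882/3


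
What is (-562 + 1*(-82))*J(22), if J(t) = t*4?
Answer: -56672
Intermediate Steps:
J(t) = 4*t
(-562 + 1*(-82))*J(22) = (-562 + 1*(-82))*(4*22) = (-562 - 82)*88 = -644*88 = -56672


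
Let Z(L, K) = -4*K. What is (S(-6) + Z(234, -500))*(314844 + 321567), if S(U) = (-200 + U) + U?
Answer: 1137902868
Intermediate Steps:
S(U) = -200 + 2*U
(S(-6) + Z(234, -500))*(314844 + 321567) = ((-200 + 2*(-6)) - 4*(-500))*(314844 + 321567) = ((-200 - 12) + 2000)*636411 = (-212 + 2000)*636411 = 1788*636411 = 1137902868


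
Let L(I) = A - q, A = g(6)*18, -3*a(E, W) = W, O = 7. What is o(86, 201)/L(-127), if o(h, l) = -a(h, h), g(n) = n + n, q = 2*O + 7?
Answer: 86/585 ≈ 0.14701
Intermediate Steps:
q = 21 (q = 2*7 + 7 = 14 + 7 = 21)
a(E, W) = -W/3
g(n) = 2*n
o(h, l) = h/3 (o(h, l) = -(-1)*h/3 = h/3)
A = 216 (A = (2*6)*18 = 12*18 = 216)
L(I) = 195 (L(I) = 216 - 1*21 = 216 - 21 = 195)
o(86, 201)/L(-127) = ((1/3)*86)/195 = (86/3)*(1/195) = 86/585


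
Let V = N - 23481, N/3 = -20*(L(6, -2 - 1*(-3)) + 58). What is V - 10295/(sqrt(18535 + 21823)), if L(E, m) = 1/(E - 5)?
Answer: -27021 - 10295*sqrt(40358)/40358 ≈ -27072.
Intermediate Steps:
L(E, m) = 1/(-5 + E)
N = -3540 (N = 3*(-20*(1/(-5 + 6) + 58)) = 3*(-20*(1/1 + 58)) = 3*(-20*(1 + 58)) = 3*(-20*59) = 3*(-1180) = -3540)
V = -27021 (V = -3540 - 23481 = -27021)
V - 10295/(sqrt(18535 + 21823)) = -27021 - 10295/(sqrt(18535 + 21823)) = -27021 - 10295/(sqrt(40358)) = -27021 - 10295*sqrt(40358)/40358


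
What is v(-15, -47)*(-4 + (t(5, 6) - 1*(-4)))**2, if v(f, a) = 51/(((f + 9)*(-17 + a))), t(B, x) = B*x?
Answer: 3825/32 ≈ 119.53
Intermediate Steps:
v(f, a) = 51/((-17 + a)*(9 + f)) (v(f, a) = 51/(((9 + f)*(-17 + a))) = 51/(((-17 + a)*(9 + f))) = 51*(1/((-17 + a)*(9 + f))) = 51/((-17 + a)*(9 + f)))
v(-15, -47)*(-4 + (t(5, 6) - 1*(-4)))**2 = (51/(-153 - 17*(-15) + 9*(-47) - 47*(-15)))*(-4 + (5*6 - 1*(-4)))**2 = (51/(-153 + 255 - 423 + 705))*(-4 + (30 + 4))**2 = (51/384)*(-4 + 34)**2 = (51*(1/384))*30**2 = (17/128)*900 = 3825/32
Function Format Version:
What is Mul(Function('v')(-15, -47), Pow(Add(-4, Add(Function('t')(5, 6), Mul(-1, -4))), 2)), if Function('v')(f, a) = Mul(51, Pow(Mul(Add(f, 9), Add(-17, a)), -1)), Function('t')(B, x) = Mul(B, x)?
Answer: Rational(3825, 32) ≈ 119.53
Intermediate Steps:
Function('v')(f, a) = Mul(51, Pow(Add(-17, a), -1), Pow(Add(9, f), -1)) (Function('v')(f, a) = Mul(51, Pow(Mul(Add(9, f), Add(-17, a)), -1)) = Mul(51, Pow(Mul(Add(-17, a), Add(9, f)), -1)) = Mul(51, Mul(Pow(Add(-17, a), -1), Pow(Add(9, f), -1))) = Mul(51, Pow(Add(-17, a), -1), Pow(Add(9, f), -1)))
Mul(Function('v')(-15, -47), Pow(Add(-4, Add(Function('t')(5, 6), Mul(-1, -4))), 2)) = Mul(Mul(51, Pow(Add(-153, Mul(-17, -15), Mul(9, -47), Mul(-47, -15)), -1)), Pow(Add(-4, Add(Mul(5, 6), Mul(-1, -4))), 2)) = Mul(Mul(51, Pow(Add(-153, 255, -423, 705), -1)), Pow(Add(-4, Add(30, 4)), 2)) = Mul(Mul(51, Pow(384, -1)), Pow(Add(-4, 34), 2)) = Mul(Mul(51, Rational(1, 384)), Pow(30, 2)) = Mul(Rational(17, 128), 900) = Rational(3825, 32)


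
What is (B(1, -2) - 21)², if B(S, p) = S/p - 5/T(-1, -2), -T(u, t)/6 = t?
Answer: 69169/144 ≈ 480.34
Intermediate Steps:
T(u, t) = -6*t
B(S, p) = -5/12 + S/p (B(S, p) = S/p - 5/((-6*(-2))) = S/p - 5/12 = -5/12 + S/p)
(B(1, -2) - 21)² = ((-5/12 + 1/(-2)) - 21)² = ((-5/12 + 1*(-½)) - 21)² = ((-5/12 - ½) - 21)² = (-11/12 - 21)² = (-263/12)² = 69169/144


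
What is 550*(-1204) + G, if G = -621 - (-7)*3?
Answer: -662800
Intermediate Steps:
G = -600 (G = -621 - 1*(-21) = -621 + 21 = -600)
550*(-1204) + G = 550*(-1204) - 600 = -662200 - 600 = -662800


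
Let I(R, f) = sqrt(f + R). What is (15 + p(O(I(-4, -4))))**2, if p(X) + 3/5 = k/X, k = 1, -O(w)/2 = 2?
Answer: 80089/400 ≈ 200.22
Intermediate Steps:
I(R, f) = sqrt(R + f)
O(w) = -4 (O(w) = -2*2 = -4)
p(X) = -3/5 + 1/X
(15 + p(O(I(-4, -4))))**2 = (15 + (-3/5 + 1/(-4)))**2 = (15 + (-3/5 - 1/4))**2 = (15 - 17/20)**2 = (283/20)**2 = 80089/400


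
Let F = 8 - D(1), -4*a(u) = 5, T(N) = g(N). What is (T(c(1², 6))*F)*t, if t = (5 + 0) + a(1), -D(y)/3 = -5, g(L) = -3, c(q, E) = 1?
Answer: 315/4 ≈ 78.750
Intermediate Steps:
D(y) = 15 (D(y) = -3*(-5) = 15)
T(N) = -3
a(u) = -5/4 (a(u) = -¼*5 = -5/4)
F = -7 (F = 8 - 1*15 = 8 - 15 = -7)
t = 15/4 (t = (5 + 0) - 5/4 = 5 - 5/4 = 15/4 ≈ 3.7500)
(T(c(1², 6))*F)*t = -3*(-7)*(15/4) = 21*(15/4) = 315/4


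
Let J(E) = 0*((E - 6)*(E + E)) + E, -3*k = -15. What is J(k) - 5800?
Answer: -5795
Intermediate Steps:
k = 5 (k = -⅓*(-15) = 5)
J(E) = E (J(E) = 0*((-6 + E)*(2*E)) + E = 0*(2*E*(-6 + E)) + E = 0 + E = E)
J(k) - 5800 = 5 - 5800 = -5795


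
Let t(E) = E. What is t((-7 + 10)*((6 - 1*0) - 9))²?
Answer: 81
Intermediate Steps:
t((-7 + 10)*((6 - 1*0) - 9))² = ((-7 + 10)*((6 - 1*0) - 9))² = (3*((6 + 0) - 9))² = (3*(6 - 9))² = (3*(-3))² = (-9)² = 81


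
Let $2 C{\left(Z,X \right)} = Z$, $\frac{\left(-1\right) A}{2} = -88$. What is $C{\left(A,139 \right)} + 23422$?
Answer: $23510$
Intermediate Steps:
$A = 176$ ($A = \left(-2\right) \left(-88\right) = 176$)
$C{\left(Z,X \right)} = \frac{Z}{2}$
$C{\left(A,139 \right)} + 23422 = \frac{1}{2} \cdot 176 + 23422 = 88 + 23422 = 23510$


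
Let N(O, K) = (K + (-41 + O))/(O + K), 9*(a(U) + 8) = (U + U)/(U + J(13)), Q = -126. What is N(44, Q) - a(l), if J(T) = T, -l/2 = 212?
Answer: 68585/7398 ≈ 9.2708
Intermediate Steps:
l = -424 (l = -2*212 = -424)
a(U) = -8 + 2*U/(9*(13 + U)) (a(U) = -8 + ((U + U)/(U + 13))/9 = -8 + ((2*U)/(13 + U))/9 = -8 + (2*U/(13 + U))/9 = -8 + 2*U/(9*(13 + U)))
N(O, K) = (-41 + K + O)/(K + O)
N(44, Q) - a(l) = (-41 - 126 + 44)/(-126 + 44) - 2*(-468 - 35*(-424))/(9*(13 - 424)) = -123/(-82) - 2*(-468 + 14840)/(9*(-411)) = -1/82*(-123) - 2*(-1)*14372/(9*411) = 3/2 - 1*(-28744/3699) = 3/2 + 28744/3699 = 68585/7398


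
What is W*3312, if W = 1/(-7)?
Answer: -3312/7 ≈ -473.14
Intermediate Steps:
W = -⅐ ≈ -0.14286
W*3312 = -⅐*3312 = -3312/7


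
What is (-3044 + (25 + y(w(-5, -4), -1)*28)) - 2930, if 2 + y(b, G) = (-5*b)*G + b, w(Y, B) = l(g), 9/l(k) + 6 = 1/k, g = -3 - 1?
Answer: -156173/25 ≈ -6246.9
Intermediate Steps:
g = -4
l(k) = 9/(-6 + 1/k)
w(Y, B) = -36/25 (w(Y, B) = -9*(-4)/(-1 + 6*(-4)) = -9*(-4)/(-1 - 24) = -9*(-4)/(-25) = -9*(-4)*(-1/25) = -36/25)
y(b, G) = -2 + b - 5*G*b (y(b, G) = -2 + ((-5*b)*G + b) = -2 + (-5*G*b + b) = -2 + (b - 5*G*b) = -2 + b - 5*G*b)
(-3044 + (25 + y(w(-5, -4), -1)*28)) - 2930 = (-3044 + (25 + (-2 - 36/25 - 5*(-1)*(-36/25))*28)) - 2930 = (-3044 + (25 + (-2 - 36/25 - 36/5)*28)) - 2930 = (-3044 + (25 - 266/25*28)) - 2930 = (-3044 + (25 - 7448/25)) - 2930 = (-3044 - 6823/25) - 2930 = -82923/25 - 2930 = -156173/25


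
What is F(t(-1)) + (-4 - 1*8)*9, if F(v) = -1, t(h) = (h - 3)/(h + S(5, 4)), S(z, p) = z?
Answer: -109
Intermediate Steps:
t(h) = (-3 + h)/(5 + h) (t(h) = (h - 3)/(h + 5) = (-3 + h)/(5 + h))
F(t(-1)) + (-4 - 1*8)*9 = -1 + (-4 - 1*8)*9 = -1 + (-4 - 8)*9 = -1 - 12*9 = -1 - 108 = -109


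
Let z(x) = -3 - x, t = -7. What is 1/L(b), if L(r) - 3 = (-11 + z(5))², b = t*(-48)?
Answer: 1/364 ≈ 0.0027473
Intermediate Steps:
b = 336 (b = -7*(-48) = 336)
L(r) = 364 (L(r) = 3 + (-11 + (-3 - 1*5))² = 3 + (-11 + (-3 - 5))² = 3 + (-11 - 8)² = 3 + (-19)² = 3 + 361 = 364)
1/L(b) = 1/364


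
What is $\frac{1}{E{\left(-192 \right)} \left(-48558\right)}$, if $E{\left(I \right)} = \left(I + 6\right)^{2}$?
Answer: $- \frac{1}{1679912568} \approx -5.9527 \cdot 10^{-10}$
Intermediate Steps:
$E{\left(I \right)} = \left(6 + I\right)^{2}$
$\frac{1}{E{\left(-192 \right)} \left(-48558\right)} = \frac{1}{\left(6 - 192\right)^{2} \left(-48558\right)} = \frac{1}{\left(-186\right)^{2}} \left(- \frac{1}{48558}\right) = \frac{1}{34596} \left(- \frac{1}{48558}\right) = - \frac{1}{1679912568}$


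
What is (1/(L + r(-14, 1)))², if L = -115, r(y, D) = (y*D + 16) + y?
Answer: 1/16129 ≈ 6.2000e-5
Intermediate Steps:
r(y, D) = 16 + y + D*y (r(y, D) = (D*y + 16) + y = (16 + D*y) + y = 16 + y + D*y)
(1/(L + r(-14, 1)))² = (1/(-115 + (16 - 14 + 1*(-14))))² = (1/(-115 + (16 - 14 - 14)))² = (1/(-115 - 12))² = (1/(-127))² = (-1/127)² = 1/16129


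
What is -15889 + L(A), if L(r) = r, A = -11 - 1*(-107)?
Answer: -15793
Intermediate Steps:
A = 96 (A = -11 + 107 = 96)
-15889 + L(A) = -15889 + 96 = -15793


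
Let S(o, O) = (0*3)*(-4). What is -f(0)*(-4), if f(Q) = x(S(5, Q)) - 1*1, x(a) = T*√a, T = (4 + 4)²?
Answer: -4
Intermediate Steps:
T = 64 (T = 8² = 64)
S(o, O) = 0 (S(o, O) = 0*(-4) = 0)
x(a) = 64*√a
f(Q) = -1 (f(Q) = 64*√0 - 1*1 = 64*0 - 1 = 0 - 1 = -1)
-f(0)*(-4) = -1*(-1)*(-4) = 1*(-4) = -4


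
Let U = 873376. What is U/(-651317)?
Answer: -873376/651317 ≈ -1.3409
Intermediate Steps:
U/(-651317) = 873376/(-651317) = 873376*(-1/651317) = -873376/651317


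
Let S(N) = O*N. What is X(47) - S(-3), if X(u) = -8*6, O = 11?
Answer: -15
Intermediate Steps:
S(N) = 11*N
X(u) = -48
X(47) - S(-3) = -48 - 11*(-3) = -48 - 1*(-33) = -48 + 33 = -15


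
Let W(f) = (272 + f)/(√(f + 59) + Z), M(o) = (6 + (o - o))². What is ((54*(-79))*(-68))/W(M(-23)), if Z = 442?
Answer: 32054724/77 + 72522*√95/77 ≈ 4.2548e+5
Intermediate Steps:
M(o) = 36 (M(o) = (6 + 0)² = 6² = 36)
W(f) = (272 + f)/(442 + √(59 + f)) (W(f) = (272 + f)/(√(f + 59) + 442) = (272 + f)/(√(59 + f) + 442) = (272 + f)/(442 + √(59 + f)))
((54*(-79))*(-68))/W(M(-23)) = ((54*(-79))*(-68))/(((272 + 36)/(442 + √(59 + 36)))) = (-4266*(-68))/((308/(442 + √95))) = 290088/((308/(442 + √95))) = 290088*(221/154 + √95/308) = 32054724/77 + 72522*√95/77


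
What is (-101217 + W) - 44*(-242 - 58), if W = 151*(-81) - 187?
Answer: -100435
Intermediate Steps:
W = -12418 (W = -12231 - 187 = -12418)
(-101217 + W) - 44*(-242 - 58) = (-101217 - 12418) - 44*(-242 - 58) = -113635 - 44*(-300) = -113635 + 13200 = -100435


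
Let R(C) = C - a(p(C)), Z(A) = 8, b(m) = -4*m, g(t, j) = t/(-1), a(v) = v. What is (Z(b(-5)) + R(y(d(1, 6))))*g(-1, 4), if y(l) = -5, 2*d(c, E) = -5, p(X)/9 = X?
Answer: 48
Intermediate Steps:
p(X) = 9*X
g(t, j) = -t (g(t, j) = t*(-1) = -t)
d(c, E) = -5/2 (d(c, E) = (½)*(-5) = -5/2)
R(C) = -8*C (R(C) = C - 9*C = -8*C)
(Z(b(-5)) + R(y(d(1, 6))))*g(-1, 4) = (8 - 8*(-5))*(-1*(-1)) = (8 + 40)*1 = 48*1 = 48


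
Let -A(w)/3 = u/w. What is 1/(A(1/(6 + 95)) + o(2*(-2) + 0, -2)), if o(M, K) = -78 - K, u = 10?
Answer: -1/3106 ≈ -0.00032196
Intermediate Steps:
A(w) = -30/w
1/(A(1/(6 + 95)) + o(2*(-2) + 0, -2)) = 1/(-30/(1/(6 + 95)) + (-78 - 1*(-2))) = 1/(-30/(1/101) + (-78 + 2)) = 1/(-30/1/101 - 76) = 1/(-30*101 - 76) = 1/(-3030 - 76) = 1/(-3106) = -1/3106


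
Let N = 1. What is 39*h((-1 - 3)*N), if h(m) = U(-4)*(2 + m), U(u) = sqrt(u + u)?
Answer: -156*I*sqrt(2) ≈ -220.62*I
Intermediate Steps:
U(u) = sqrt(2)*sqrt(u) (U(u) = sqrt(2*u) = sqrt(2)*sqrt(u))
h(m) = 2*I*sqrt(2)*(2 + m) (h(m) = (sqrt(2)*sqrt(-4))*(2 + m) = (sqrt(2)*(2*I))*(2 + m) = (2*I*sqrt(2))*(2 + m) = 2*I*sqrt(2)*(2 + m))
39*h((-1 - 3)*N) = 39*(2*I*sqrt(2)*(2 + (-1 - 3)*1)) = 39*(2*I*sqrt(2)*(2 - 4*1)) = 39*(2*I*sqrt(2)*(2 - 4)) = 39*(2*I*sqrt(2)*(-2)) = 39*(-4*I*sqrt(2)) = -156*I*sqrt(2)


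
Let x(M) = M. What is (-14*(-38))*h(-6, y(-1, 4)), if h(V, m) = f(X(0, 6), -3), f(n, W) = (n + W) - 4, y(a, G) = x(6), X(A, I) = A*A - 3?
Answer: -5320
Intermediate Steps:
X(A, I) = -3 + A**2 (X(A, I) = A**2 - 3 = -3 + A**2)
y(a, G) = 6
f(n, W) = -4 + W + n (f(n, W) = (W + n) - 4 = -4 + W + n)
h(V, m) = -10 (h(V, m) = -4 - 3 + (-3 + 0**2) = -4 - 3 + (-3 + 0) = -4 - 3 - 3 = -10)
(-14*(-38))*h(-6, y(-1, 4)) = -14*(-38)*(-10) = 532*(-10) = -5320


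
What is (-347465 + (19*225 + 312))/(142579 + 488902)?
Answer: -342878/631481 ≈ -0.54297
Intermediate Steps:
(-347465 + (19*225 + 312))/(142579 + 488902) = (-347465 + (4275 + 312))/631481 = (-347465 + 4587)*(1/631481) = -342878*1/631481 = -342878/631481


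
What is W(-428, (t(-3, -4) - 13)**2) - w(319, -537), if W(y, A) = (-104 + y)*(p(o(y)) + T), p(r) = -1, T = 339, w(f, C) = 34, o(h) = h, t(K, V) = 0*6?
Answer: -179850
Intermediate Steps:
t(K, V) = 0
W(y, A) = -35152 + 338*y (W(y, A) = (-104 + y)*(-1 + 339) = (-104 + y)*338 = -35152 + 338*y)
W(-428, (t(-3, -4) - 13)**2) - w(319, -537) = (-35152 + 338*(-428)) - 1*34 = (-35152 - 144664) - 34 = -179816 - 34 = -179850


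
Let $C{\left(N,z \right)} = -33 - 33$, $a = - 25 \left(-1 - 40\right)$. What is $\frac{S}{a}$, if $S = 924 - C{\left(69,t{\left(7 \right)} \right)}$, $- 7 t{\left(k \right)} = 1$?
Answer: $\frac{198}{205} \approx 0.96585$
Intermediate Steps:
$t{\left(k \right)} = - \frac{1}{7}$ ($t{\left(k \right)} = \left(- \frac{1}{7}\right) 1 = - \frac{1}{7}$)
$a = 1025$ ($a = \left(-25\right) \left(-41\right) = 1025$)
$C{\left(N,z \right)} = -66$ ($C{\left(N,z \right)} = -33 - 33 = -66$)
$S = 990$ ($S = 924 - -66 = 924 + 66 = 990$)
$\frac{S}{a} = \frac{990}{1025} = 990 \cdot \frac{1}{1025} = \frac{198}{205}$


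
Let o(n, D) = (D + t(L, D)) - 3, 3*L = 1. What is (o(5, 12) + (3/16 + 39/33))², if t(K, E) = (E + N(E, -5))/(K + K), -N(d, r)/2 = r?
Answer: 58262689/30976 ≈ 1880.9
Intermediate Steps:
L = ⅓ (L = (⅓)*1 = ⅓ ≈ 0.33333)
N(d, r) = -2*r
t(K, E) = (10 + E)/(2*K) (t(K, E) = (E - 2*(-5))/(K + K) = (E + 10)/((2*K)) = (10 + E)*(1/(2*K)) = (10 + E)/(2*K))
o(n, D) = 12 + 5*D/2 (o(n, D) = (D + (10 + D)/(2*(⅓))) - 3 = (D + (½)*3*(10 + D)) - 3 = (D + (15 + 3*D/2)) - 3 = (15 + 5*D/2) - 3 = 12 + 5*D/2)
(o(5, 12) + (3/16 + 39/33))² = ((12 + (5/2)*12) + (3/16 + 39/33))² = ((12 + 30) + (3*(1/16) + 39*(1/33)))² = (42 + (3/16 + 13/11))² = (42 + 241/176)² = (7633/176)² = 58262689/30976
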